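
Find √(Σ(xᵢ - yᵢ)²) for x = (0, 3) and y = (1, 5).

√(Σ(x_i - y_i)²) = √((0 - 1)² + (3 - 5)²)
= √((-1)² + (-2)²) = √(1 + 4) = √5 ≈ 2.2361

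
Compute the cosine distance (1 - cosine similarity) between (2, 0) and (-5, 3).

With u = (2, 0), v = (-5, 3):
u·v = 2·(-5) + 0·3 = (-10) + 0 = -10.
|u| = √(2² + 0²) = √4, |v| = √((-5)² + 3²) = √34, so |u||v| = √(4·34) = √136.
cos θ = (u·v)/(|u||v|) = -10/√136 ≈ -0.8575
Cosine distance = 1 - cos θ ≈ 1 - (-0.8575) = 1.8575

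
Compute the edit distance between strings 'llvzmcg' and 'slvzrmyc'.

Let D[i][j] be the edit distance between the first i characters of 'llvzmcg' and the first j characters of 'slvzrmyc', with D[i][0] = i, D[0][j] = j, and D[i][j] = D[i-1][j-1] if the characters match, else 1 + min(D[i-1][j], D[i][j-1], D[i-1][j-1]). Filling the table (rows: prefixes of 'llvzmcg', columns: prefixes of 'slvzrmyc'):
     ε  s  l  v  z  r  m  y  c
  ε  0  1  2  3  4  5  6  7  8
  l  1  1  1  2  3  4  5  6  7
  l  2  2  1  2  3  4  5  6  7
  v  3  3  2  1  2  3  4  5  6
  z  4  4  3  2  1  2  3  4  5
  m  5  5  4  3  2  2  2  3  4
  c  6  6  5  4  3  3  3  3  3
  g  7  7  6  5  4  4  4  4  4
The bottom-right entry gives D[7][8] = 4, so no sequence of fewer than 4 edits works. Backtracking through the table gives one optimal edit sequence (4 edits):
  llvzmcg → slvzmcg (sub l→s @1)
  slvzmcg → slvzrmcg (ins r @5)
  slvzrmcg → slvzrmyg (sub c→y @7)
  slvzrmyg → slvzrmyc (sub g→c @8)
Edit distance = 4.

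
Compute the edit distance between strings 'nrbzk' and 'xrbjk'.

Let D[i][j] be the edit distance between the first i characters of 'nrbzk' and the first j characters of 'xrbjk', with D[i][0] = i, D[0][j] = j, and D[i][j] = D[i-1][j-1] if the characters match, else 1 + min(D[i-1][j], D[i][j-1], D[i-1][j-1]). Filling the table (rows: prefixes of 'nrbzk', columns: prefixes of 'xrbjk'):
     ε  x  r  b  j  k
  ε  0  1  2  3  4  5
  n  1  1  2  3  4  5
  r  2  2  1  2  3  4
  b  3  3  2  1  2  3
  z  4  4  3  2  2  3
  k  5  5  4  3  3  2
The bottom-right entry gives D[5][5] = 2, so no sequence of fewer than 2 edits works. Backtracking through the table gives one optimal edit sequence (2 edits):
  nrbzk → xrbzk (sub n→x @1)
  xrbzk → xrbjk (sub z→j @4)
Edit distance = 2.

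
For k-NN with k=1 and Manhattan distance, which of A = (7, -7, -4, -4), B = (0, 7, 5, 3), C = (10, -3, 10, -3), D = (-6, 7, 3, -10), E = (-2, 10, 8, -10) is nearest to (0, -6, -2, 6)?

Distances: d(A) = 20, d(B) = 23, d(C) = 34, d(D) = 40, d(E) = 44. Nearest: A = (7, -7, -4, -4) with distance 20.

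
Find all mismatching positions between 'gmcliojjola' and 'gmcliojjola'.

Differing positions: none. Hamming distance = 0.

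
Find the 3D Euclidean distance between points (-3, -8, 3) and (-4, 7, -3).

√(Σ(x_i - y_i)²) = √((-3 - (-4))² + (-8 - 7)² + (3 - (-3))²)
= √(1² + (-15)² + 6²) = √(1 + 225 + 36) = √262 ≈ 16.1864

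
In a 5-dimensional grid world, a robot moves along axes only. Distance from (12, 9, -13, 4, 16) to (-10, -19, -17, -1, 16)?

Σ|x_i - y_i| = |12 - (-10)| + |9 - (-19)| + |-13 - (-17)| + |4 - (-1)| + |16 - 16| = 22 + 28 + 4 + 5 + 0 = 59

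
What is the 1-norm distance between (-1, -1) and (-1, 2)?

Σ|x_i - y_i| = |-1 - (-1)| + |-1 - 2| = 0 + 3 = 3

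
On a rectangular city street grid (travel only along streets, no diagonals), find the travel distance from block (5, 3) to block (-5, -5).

Σ|x_i - y_i| = |5 - (-5)| + |3 - (-5)| = 10 + 8 = 18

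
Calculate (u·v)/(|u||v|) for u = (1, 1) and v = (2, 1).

With u = (1, 1), v = (2, 1):
u·v = 1·2 + 1·1 = 2 + 1 = 3.
|u| = √(1² + 1²) = √2, |v| = √(2² + 1²) = √5, so |u||v| = √(2·5) = √10.
cos θ = (u·v)/(|u||v|) = 3/√10 ≈ 0.9487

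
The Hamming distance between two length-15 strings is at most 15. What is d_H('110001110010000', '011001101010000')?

Differing positions: 1, 3, 8, 9. Hamming distance = 4. The maximum possible Hamming distance for length-15 strings is 15, so d_H/15 = 4/15 ≈ 0.2667.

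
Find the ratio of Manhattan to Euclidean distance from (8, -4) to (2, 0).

L1 = |8 - 2| + |-4 - 0| = 6 + 4 = 10
L2 = √(6² + 4²) = √52 ≈ 7.2111
L1 ≥ L2 always (equality iff movement is along one axis); L1 > L2 here.
Ratio L1/L2 = 10/√52 ≈ 1.3868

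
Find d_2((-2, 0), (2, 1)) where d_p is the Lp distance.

(Σ|x_i - y_i|^2)^(1/2) = (|-2 - 2|^2 + |0 - 1|^2)^(1/2)
= (4^2 + 1^2)^(1/2) = (16 + 1)^(1/2) = (17)^(1/2) ≈ 4.1231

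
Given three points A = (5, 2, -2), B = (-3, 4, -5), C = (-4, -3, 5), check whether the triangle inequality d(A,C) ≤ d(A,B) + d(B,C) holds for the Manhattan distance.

d(A,B) = 8 + 2 + 3 = 13, d(B,C) = 1 + 7 + 10 = 18, d(A,C) = 9 + 5 + 7 = 21.
d(A,C) = 21 ≤ 13 + 18 = 31. Triangle inequality is satisfied.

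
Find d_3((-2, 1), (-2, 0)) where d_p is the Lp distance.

(Σ|x_i - y_i|^3)^(1/3) = (|-2 - (-2)|^3 + |1 - 0|^3)^(1/3)
= (0^3 + 1^3)^(1/3) = (0 + 1)^(1/3) = (1)^(1/3) = 1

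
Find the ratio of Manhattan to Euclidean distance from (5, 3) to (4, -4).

L1 = |5 - 4| + |3 - (-4)| = 1 + 7 = 8
L2 = √(1² + 7²) = √50 ≈ 7.0711
L1 ≥ L2 always (equality iff movement is along one axis); L1 > L2 here.
Ratio L1/L2 = 8/√50 ≈ 1.1314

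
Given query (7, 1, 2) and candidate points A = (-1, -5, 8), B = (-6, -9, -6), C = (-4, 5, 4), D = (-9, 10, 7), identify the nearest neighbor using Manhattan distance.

Distances: d(A) = 20, d(B) = 31, d(C) = 17, d(D) = 30. Nearest: C = (-4, 5, 4) with distance 17.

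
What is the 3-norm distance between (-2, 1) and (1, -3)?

(Σ|x_i - y_i|^3)^(1/3) = (|-2 - 1|^3 + |1 - (-3)|^3)^(1/3)
= (3^3 + 4^3)^(1/3) = (27 + 64)^(1/3) = (91)^(1/3) ≈ 4.4979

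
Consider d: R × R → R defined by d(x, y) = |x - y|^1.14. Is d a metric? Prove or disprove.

No. d(x,y) = |x-y|^1.14 fails the triangle inequality since p = 1.14 > 1. Counterexample: x = 5, y = 10, z = 16. d(x,z) = |5 - 16|^1.14 = 11^1.14 ≈ 15.3882, but d(x,y) + d(y,z) = 5^1.14 + 6^1.14 ≈ 6.2636 + 7.7107 = 13.9743. Since 15.3882 > 13.9743, the triangle inequality is violated.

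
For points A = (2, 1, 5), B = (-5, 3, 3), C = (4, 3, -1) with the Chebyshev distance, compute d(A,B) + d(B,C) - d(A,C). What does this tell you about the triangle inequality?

d(A,B) = max(7, 2, 2) = 7, d(B,C) = max(9, 0, 4) = 9, d(A,C) = max(2, 2, 6) = 6.
d(A,B) + d(B,C) - d(A,C) = 7 + 9 - 6 = 16 - 6 = 10. This is ≥ 0, so the triangle inequality holds for these points.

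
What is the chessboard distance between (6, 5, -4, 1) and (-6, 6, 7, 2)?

max(|x_i - y_i|) = max(|6 - (-6)|, |5 - 6|, |-4 - 7|, |1 - 2|) = max(12, 1, 11, 1) = 12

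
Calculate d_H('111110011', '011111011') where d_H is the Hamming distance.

Differing positions: 1, 6. Hamming distance = 2.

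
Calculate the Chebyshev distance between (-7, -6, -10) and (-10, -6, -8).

max(|x_i - y_i|) = max(|-7 - (-10)|, |-6 - (-6)|, |-10 - (-8)|) = max(3, 0, 2) = 3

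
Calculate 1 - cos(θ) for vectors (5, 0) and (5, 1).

With u = (5, 0), v = (5, 1):
u·v = 5·5 + 0·1 = 25 + 0 = 25.
|u| = √(5² + 0²) = √25, |v| = √(5² + 1²) = √26, so |u||v| = √(25·26) = √650.
cos θ = (u·v)/(|u||v|) = 25/√650 ≈ 0.9806
Cosine distance = 1 - cos θ ≈ 1 - 0.9806 = 0.0194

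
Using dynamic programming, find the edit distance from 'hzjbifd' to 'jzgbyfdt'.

Let D[i][j] be the edit distance between the first i characters of 'hzjbifd' and the first j characters of 'jzgbyfdt', with D[i][0] = i, D[0][j] = j, and D[i][j] = D[i-1][j-1] if the characters match, else 1 + min(D[i-1][j], D[i][j-1], D[i-1][j-1]). Filling the table (rows: prefixes of 'hzjbifd', columns: prefixes of 'jzgbyfdt'):
     ε  j  z  g  b  y  f  d  t
  ε  0  1  2  3  4  5  6  7  8
  h  1  1  2  3  4  5  6  7  8
  z  2  2  1  2  3  4  5  6  7
  j  3  2  2  2  3  4  5  6  7
  b  4  3  3  3  2  3  4  5  6
  i  5  4  4  4  3  3  4  5  6
  f  6  5  5  5  4  4  3  4  5
  d  7  6  6  6  5  5  4  3  4
The bottom-right entry gives D[7][8] = 4, so no sequence of fewer than 4 edits works. Backtracking through the table gives one optimal edit sequence (4 edits):
  hzjbifd → jzjbifd (sub h→j @1)
  jzjbifd → jzgbifd (sub j→g @3)
  jzgbifd → jzgbyfd (sub i→y @5)
  jzgbyfd → jzgbyfdt (ins t @8)
Edit distance = 4.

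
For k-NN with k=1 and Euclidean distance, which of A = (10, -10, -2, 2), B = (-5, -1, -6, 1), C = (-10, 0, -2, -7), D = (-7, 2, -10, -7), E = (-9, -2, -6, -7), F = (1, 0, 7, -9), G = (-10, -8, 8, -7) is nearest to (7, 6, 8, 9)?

Distances: d(A) ≈ 20.347, d(B) ≈ 21.2838, d(C) ≈ 26.096, d(D) ≈ 28.1425, d(E) ≈ 27.7849, d(F) ≈ 19.9249, d(G) ≈ 27.2213. Nearest: F = (1, 0, 7, -9) with distance 19.9249.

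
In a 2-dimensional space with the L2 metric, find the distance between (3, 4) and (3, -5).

(Σ|x_i - y_i|^2)^(1/2) = (|3 - 3|^2 + |4 - (-5)|^2)^(1/2)
= (0^2 + 9^2)^(1/2) = (0 + 81)^(1/2) = (81)^(1/2) = 9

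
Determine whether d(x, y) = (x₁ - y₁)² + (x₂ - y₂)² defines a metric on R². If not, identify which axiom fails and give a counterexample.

No. The squared Euclidean distance fails the triangle inequality. Counterexample: x = (0, 0), y = (2, 4), z = (4, 8). d(x,z) = 4² + 8² = 80, but d(x,y) + d(y,z) = (2² + 4²) + (2² + 4²) = 20 + 20 = 40. Since 80 > 40, the triangle inequality is violated. (Note: √d, the ordinary Euclidean distance, IS a metric.)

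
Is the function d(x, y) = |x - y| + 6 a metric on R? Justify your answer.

No. d fails identity of indiscernibles (specifically d(x,x) = 0): d(2, 2) = |2 - 2| + 6 = 0 + 6 = 6 ≠ 0.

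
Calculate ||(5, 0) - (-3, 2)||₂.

√(Σ(x_i - y_i)²) = √((5 - (-3))² + (0 - 2)²)
= √(8² + (-2)²) = √(64 + 4) = √68 ≈ 8.2462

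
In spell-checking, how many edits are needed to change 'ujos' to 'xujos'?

Let D[i][j] be the edit distance between the first i characters of 'ujos' and the first j characters of 'xujos', with D[i][0] = i, D[0][j] = j, and D[i][j] = D[i-1][j-1] if the characters match, else 1 + min(D[i-1][j], D[i][j-1], D[i-1][j-1]). Filling the table (rows: prefixes of 'ujos', columns: prefixes of 'xujos'):
     ε  x  u  j  o  s
  ε  0  1  2  3  4  5
  u  1  1  1  2  3  4
  j  2  2  2  1  2  3
  o  3  3  3  2  1  2
  s  4  4  4  3  2  1
The bottom-right entry gives D[4][5] = 1, so no sequence of fewer than 1 edit works. Backtracking through the table gives one optimal edit sequence (1 edit):
  ujos → xujos (ins x @1)
Edit distance = 1.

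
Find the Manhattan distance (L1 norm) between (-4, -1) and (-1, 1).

Σ|x_i - y_i| = |-4 - (-1)| + |-1 - 1| = 3 + 2 = 5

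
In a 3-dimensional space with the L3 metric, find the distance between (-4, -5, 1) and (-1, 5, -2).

(Σ|x_i - y_i|^3)^(1/3) = (|-4 - (-1)|^3 + |-5 - 5|^3 + |1 - (-2)|^3)^(1/3)
= (3^3 + 10^3 + 3^3)^(1/3) = (27 + 1000 + 27)^(1/3) = (1054)^(1/3) ≈ 10.1769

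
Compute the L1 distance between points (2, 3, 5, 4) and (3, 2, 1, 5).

Σ|x_i - y_i| = |2 - 3| + |3 - 2| + |5 - 1| + |4 - 5| = 1 + 1 + 4 + 1 = 7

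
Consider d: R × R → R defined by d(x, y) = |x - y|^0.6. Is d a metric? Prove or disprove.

Yes. With 0 < p = 0.6 ≤ 1, d(x,y) = |x-y|^0.6 is a metric on R. Non-negativity and symmetry are immediate; |x-y|^0.6 = 0 ⟺ |x-y| = 0 ⟺ x = y. For the triangle inequality, the function t ↦ t^0.6 is subadditive on [0,∞) when p ≤ 1, so |x-z|^0.6 ≤ (|x-y| + |y-z|)^0.6 ≤ |x-y|^0.6 + |y-z|^0.6.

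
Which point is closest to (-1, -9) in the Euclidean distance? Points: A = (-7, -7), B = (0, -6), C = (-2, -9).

Distances: d(A) ≈ 6.3246, d(B) ≈ 3.1623, d(C) = 1. Nearest: C = (-2, -9) with distance 1.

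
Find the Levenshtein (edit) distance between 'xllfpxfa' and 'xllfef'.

Let D[i][j] be the edit distance between the first i characters of 'xllfpxfa' and the first j characters of 'xllfef', with D[i][0] = i, D[0][j] = j, and D[i][j] = D[i-1][j-1] if the characters match, else 1 + min(D[i-1][j], D[i][j-1], D[i-1][j-1]). Filling the table (rows: prefixes of 'xllfpxfa', columns: prefixes of 'xllfef'):
     ε  x  l  l  f  e  f
  ε  0  1  2  3  4  5  6
  x  1  0  1  2  3  4  5
  l  2  1  0  1  2  3  4
  l  3  2  1  0  1  2  3
  f  4  3  2  1  0  1  2
  p  5  4  3  2  1  1  2
  x  6  5  4  3  2  2  2
  f  7  6  5  4  3  3  2
  a  8  7  6  5  4  4  3
The bottom-right entry gives D[8][6] = 3, so no sequence of fewer than 3 edits works. Backtracking through the table gives one optimal edit sequence (3 edits):
  xllfpxfa → xllfxfa (del p @5)
  xllfxfa → xllfefa (sub x→e @5)
  xllfefa → xllfef (del a @7)
Edit distance = 3.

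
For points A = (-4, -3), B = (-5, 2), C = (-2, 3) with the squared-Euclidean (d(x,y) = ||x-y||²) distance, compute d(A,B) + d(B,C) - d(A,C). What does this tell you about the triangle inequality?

d(A,B) = 1² + 5² = 26, d(B,C) = 3² + 1² = 10, d(A,C) = 2² + 6² = 40.
d(A,B) + d(B,C) - d(A,C) = 26 + 10 - 40 = 36 - 40 = -4. This is < 0, so the triangle inequality FAILS for these points (squared-Euclidean is not a metric).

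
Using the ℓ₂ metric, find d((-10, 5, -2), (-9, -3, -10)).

√(Σ(x_i - y_i)²) = √((-10 - (-9))² + (5 - (-3))² + (-2 - (-10))²)
= √((-1)² + 8² + 8²) = √(1 + 64 + 64) = √129 ≈ 11.3578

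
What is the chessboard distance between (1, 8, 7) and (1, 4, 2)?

max(|x_i - y_i|) = max(|1 - 1|, |8 - 4|, |7 - 2|) = max(0, 4, 5) = 5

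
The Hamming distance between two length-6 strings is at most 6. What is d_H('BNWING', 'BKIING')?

Differing positions: 2, 3. Hamming distance = 2. The maximum possible Hamming distance for length-6 strings is 6, so d_H/6 = 2/6 ≈ 0.3333.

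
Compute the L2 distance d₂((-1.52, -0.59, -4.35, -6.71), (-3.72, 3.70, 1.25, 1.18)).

√(Σ(x_i - y_i)²) = √((-1.52 - (-3.72))² + (-0.59 - 3.7)² + (-4.35 - 1.25)² + (-6.71 - 1.18)²)
= √(2.2² + (-4.29)² + (-5.6)² + (-7.89)²) = √(4.84 + 18.4041 + 31.36 + 62.2521) = √116.8562 ≈ 10.81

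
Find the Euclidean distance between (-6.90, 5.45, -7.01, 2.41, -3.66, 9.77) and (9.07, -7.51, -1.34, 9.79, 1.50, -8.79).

√(Σ(x_i - y_i)²) = √((-6.9 - 9.07)² + (5.45 - (-7.51))² + (-7.01 - (-1.34))² + (2.41 - 9.79)² + (-3.66 - 1.5)² + (9.77 - (-8.79))²)
= √((-15.97)² + 12.96² + (-5.67)² + (-7.38)² + (-5.16)² + 18.56²) = √(255.0409 + 167.9616 + 32.1489 + 54.4644 + 26.6256 + 344.4736) = √880.715 ≈ 29.6768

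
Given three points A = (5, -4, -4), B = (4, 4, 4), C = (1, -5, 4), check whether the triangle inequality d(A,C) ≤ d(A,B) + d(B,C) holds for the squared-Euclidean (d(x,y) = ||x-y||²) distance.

d(A,B) = 1² + 8² + 8² = 129, d(B,C) = 3² + 9² + 0² = 90, d(A,C) = 4² + 1² + 8² = 81.
d(A,C) = 81 ≤ 129 + 90 = 219. Triangle inequality is satisfied.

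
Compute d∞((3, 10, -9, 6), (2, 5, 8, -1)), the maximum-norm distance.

max(|x_i - y_i|) = max(|3 - 2|, |10 - 5|, |-9 - 8|, |6 - (-1)|) = max(1, 5, 17, 7) = 17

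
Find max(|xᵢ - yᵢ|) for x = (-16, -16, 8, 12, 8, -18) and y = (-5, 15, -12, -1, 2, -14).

max(|x_i - y_i|) = max(|-16 - (-5)|, |-16 - 15|, |8 - (-12)|, |12 - (-1)|, |8 - 2|, |-18 - (-14)|) = max(11, 31, 20, 13, 6, 4) = 31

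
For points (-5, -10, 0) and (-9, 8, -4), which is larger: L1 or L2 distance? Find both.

L1 = |-5 - (-9)| + |-10 - 8| + |0 - (-4)| = 4 + 18 + 4 = 26
L2 = √(4² + 18² + 4²) = √356 ≈ 18.868
L1 ≥ L2 always (equality iff movement is along one axis); L1 > L2 here.
Ratio L1/L2 = 26/√356 ≈ 1.378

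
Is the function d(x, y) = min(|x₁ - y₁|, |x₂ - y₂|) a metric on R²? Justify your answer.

No. d fails identity of indiscernibles: take x = (0, 0) and y = (0, 8). Then d(x,y) = min(|0 - 0|, |0 - 8|) = min(0, 8) = 0, yet x ≠ y.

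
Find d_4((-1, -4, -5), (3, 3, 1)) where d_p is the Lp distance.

(Σ|x_i - y_i|^4)^(1/4) = (|-1 - 3|^4 + |-4 - 3|^4 + |-5 - 1|^4)^(1/4)
= (4^4 + 7^4 + 6^4)^(1/4) = (256 + 2401 + 1296)^(1/4) = (3953)^(1/4) ≈ 7.9292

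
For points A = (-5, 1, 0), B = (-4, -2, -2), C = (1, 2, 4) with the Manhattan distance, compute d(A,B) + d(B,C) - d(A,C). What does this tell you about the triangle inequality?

d(A,B) = 1 + 3 + 2 = 6, d(B,C) = 5 + 4 + 6 = 15, d(A,C) = 6 + 1 + 4 = 11.
d(A,B) + d(B,C) - d(A,C) = 6 + 15 - 11 = 21 - 11 = 10. This is ≥ 0, so the triangle inequality holds for these points.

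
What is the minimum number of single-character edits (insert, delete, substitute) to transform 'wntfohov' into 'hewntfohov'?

Let D[i][j] be the edit distance between the first i characters of 'wntfohov' and the first j characters of 'hewntfohov', with D[i][0] = i, D[0][j] = j, and D[i][j] = D[i-1][j-1] if the characters match, else 1 + min(D[i-1][j], D[i][j-1], D[i-1][j-1]). Filling the table (rows: prefixes of 'wntfohov', columns: prefixes of 'hewntfohov'):
     ε  h  e  w  n  t  f  o  h  o  v
  ε  0  1  2  3  4  5  6  7  8  9 10
  w  1  1  2  2  3  4  5  6  7  8  9
  n  2  2  2  3  2  3  4  5  6  7  8
  t  3  3  3  3  3  2  3  4  5  6  7
  f  4  4  4  4  4  3  2  3  4  5  6
  o  5  5  5  5  5  4  3  2  3  4  5
  h  6  5  6  6  6  5  4  3  2  3  4
  o  7  6  6  7  7  6  5  4  3  2  3
  v  8  7  7  7  8  7  6  5  4  3  2
The bottom-right entry gives D[8][10] = 2, so no sequence of fewer than 2 edits works. Backtracking through the table gives one optimal edit sequence (2 edits):
  wntfohov → hwntfohov (ins h @1)
  hwntfohov → hewntfohov (ins e @2)
Edit distance = 2.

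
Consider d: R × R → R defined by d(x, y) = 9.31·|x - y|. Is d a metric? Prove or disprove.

Yes. Since |x - y| is a metric on R and 9.31 > 0, the positive scalar multiple 9.31·|x - y| is also a metric: scaling by a positive constant preserves non-negativity, identity (d=0 ⟺ |x-y|=0 ⟺ x=y), symmetry, and the triangle inequality.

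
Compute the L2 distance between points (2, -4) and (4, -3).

(Σ|x_i - y_i|^2)^(1/2) = (|2 - 4|^2 + |-4 - (-3)|^2)^(1/2)
= (2^2 + 1^2)^(1/2) = (4 + 1)^(1/2) = (5)^(1/2) ≈ 2.2361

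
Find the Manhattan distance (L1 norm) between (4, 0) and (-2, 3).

Σ|x_i - y_i| = |4 - (-2)| + |0 - 3| = 6 + 3 = 9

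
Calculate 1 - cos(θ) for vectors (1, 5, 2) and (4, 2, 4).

With u = (1, 5, 2), v = (4, 2, 4):
u·v = 1·4 + 5·2 + 2·4 = 4 + 10 + 8 = 22.
|u| = √(1² + 5² + 2²) = √30, |v| = √(4² + 2² + 4²) = √36, so |u||v| = √(30·36) = √1080.
cos θ = (u·v)/(|u||v|) = 22/√1080 ≈ 0.6694
Cosine distance = 1 - cos θ ≈ 1 - 0.6694 = 0.3306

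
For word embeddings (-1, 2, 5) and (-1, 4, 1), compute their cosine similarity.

With u = (-1, 2, 5), v = (-1, 4, 1):
u·v = (-1)·(-1) + 2·4 + 5·1 = 1 + 8 + 5 = 14.
|u| = √((-1)² + 2² + 5²) = √30, |v| = √((-1)² + 4² + 1²) = √18, so |u||v| = √(30·18) = √540.
cos θ = (u·v)/(|u||v|) = 14/√540 ≈ 0.6025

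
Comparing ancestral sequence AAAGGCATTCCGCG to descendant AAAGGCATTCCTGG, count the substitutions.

Differing positions: 12, 13. Hamming distance = 2.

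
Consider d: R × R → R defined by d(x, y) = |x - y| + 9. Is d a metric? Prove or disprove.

No. d fails identity of indiscernibles (specifically d(x,x) = 0): d(1, 1) = |1 - 1| + 9 = 0 + 9 = 9 ≠ 0.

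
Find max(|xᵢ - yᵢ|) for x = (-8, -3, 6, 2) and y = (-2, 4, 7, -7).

max(|x_i - y_i|) = max(|-8 - (-2)|, |-3 - 4|, |6 - 7|, |2 - (-7)|) = max(6, 7, 1, 9) = 9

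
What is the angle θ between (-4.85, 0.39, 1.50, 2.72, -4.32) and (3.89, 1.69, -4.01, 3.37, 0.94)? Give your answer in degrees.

With u = (-4.85, 0.39, 1.50, 2.72, -4.32), v = (3.89, 1.69, -4.01, 3.37, 0.94):
u·v = (-4.85)·3.89 + 0.39·1.69 + 1.5·(-4.01) + 2.72·3.37 + (-4.32)·0.94 = (-18.8665) + 0.6591 + (-6.015) + 9.1664 + (-4.0608) = -19.1168.
|u| = √((-4.85)² + 0.39² + 1.5² + 2.72² + (-4.32)²) = √(23.5225 + 0.1521 + 2.25 + 7.3984 + 18.6624) = √51.9854, |v| = √(3.89² + 1.69² + (-4.01)² + 3.37² + 0.94²) = √(15.1321 + 2.8561 + 16.0801 + 11.3569 + 0.8836) = √46.3088.
cos θ = (u·v)/(|u||v|) = -19.1168/(√51.9854·√46.3088) ≈ -0.389621
θ = arccos(-0.389621) ≈ 112.93°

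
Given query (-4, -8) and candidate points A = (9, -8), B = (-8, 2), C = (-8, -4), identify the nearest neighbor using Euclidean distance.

Distances: d(A) = 13, d(B) ≈ 10.7703, d(C) ≈ 5.6569. Nearest: C = (-8, -4) with distance 5.6569.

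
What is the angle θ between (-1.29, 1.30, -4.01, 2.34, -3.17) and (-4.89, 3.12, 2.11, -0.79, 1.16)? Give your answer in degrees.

With u = (-1.29, 1.30, -4.01, 2.34, -3.17), v = (-4.89, 3.12, 2.11, -0.79, 1.16):
u·v = (-1.29)·(-4.89) + 1.3·3.12 + (-4.01)·2.11 + 2.34·(-0.79) + (-3.17)·1.16 = 6.3081 + 4.056 + (-8.4611) + (-1.8486) + (-3.6772) = -3.6228.
|u| = √((-1.29)² + 1.3² + (-4.01)² + 2.34² + (-3.17)²) = √(1.6641 + 1.69 + 16.0801 + 5.4756 + 10.0489) = √34.9587, |v| = √((-4.89)² + 3.12² + 2.11² + (-0.79)² + 1.16²) = √(23.9121 + 9.7344 + 4.4521 + 0.6241 + 1.3456) = √40.0683.
cos θ = (u·v)/(|u||v|) = -3.6228/(√34.9587·√40.0683) ≈ -0.096798
θ = arccos(-0.096798) ≈ 95.55°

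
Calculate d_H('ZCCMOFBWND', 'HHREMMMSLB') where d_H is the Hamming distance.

Differing positions: 1, 2, 3, 4, 5, 6, 7, 8, 9, 10. Hamming distance = 10.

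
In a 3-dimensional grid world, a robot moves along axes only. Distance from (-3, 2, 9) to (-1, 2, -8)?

Σ|x_i - y_i| = |-3 - (-1)| + |2 - 2| + |9 - (-8)| = 2 + 0 + 17 = 19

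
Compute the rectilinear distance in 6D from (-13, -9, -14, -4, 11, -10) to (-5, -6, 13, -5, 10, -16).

Σ|x_i - y_i| = |-13 - (-5)| + |-9 - (-6)| + |-14 - 13| + |-4 - (-5)| + |11 - 10| + |-10 - (-16)| = 8 + 3 + 27 + 1 + 1 + 6 = 46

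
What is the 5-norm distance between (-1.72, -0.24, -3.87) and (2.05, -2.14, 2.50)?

(Σ|x_i - y_i|^5)^(1/5) = (|-1.72 - 2.05|^5 + |-0.24 - (-2.14)|^5 + |-3.87 - 2.5|^5)^(1/5)
= (3.77^5 + 1.9^5 + 6.37^5)^(1/5) ≈ (761.5646 + 24.761 + 10488.1083)^(1/5) = (11274.4339)^(1/5) ≈ 6.4628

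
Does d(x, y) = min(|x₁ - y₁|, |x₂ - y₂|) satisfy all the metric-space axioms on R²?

No. d fails identity of indiscernibles: take x = (0, 0) and y = (0, 1). Then d(x,y) = min(|0 - 0|, |0 - 1|) = min(0, 1) = 0, yet x ≠ y.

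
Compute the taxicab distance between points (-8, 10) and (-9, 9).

Σ|x_i - y_i| = |-8 - (-9)| + |10 - 9| = 1 + 1 = 2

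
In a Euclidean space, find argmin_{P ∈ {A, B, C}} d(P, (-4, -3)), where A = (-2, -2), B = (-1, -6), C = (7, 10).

Distances: d(A) ≈ 2.2361, d(B) ≈ 4.2426, d(C) ≈ 17.0294. Nearest: A = (-2, -2) with distance 2.2361.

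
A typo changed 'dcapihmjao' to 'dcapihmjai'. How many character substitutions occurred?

Differing positions: 10. Hamming distance = 1.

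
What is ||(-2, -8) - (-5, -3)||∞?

max(|x_i - y_i|) = max(|-2 - (-5)|, |-8 - (-3)|) = max(3, 5) = 5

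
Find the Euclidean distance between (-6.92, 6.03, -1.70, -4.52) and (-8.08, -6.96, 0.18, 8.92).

√(Σ(x_i - y_i)²) = √((-6.92 - (-8.08))² + (6.03 - (-6.96))² + (-1.7 - 0.18)² + (-4.52 - 8.92)²)
= √(1.16² + 12.99² + (-1.88)² + (-13.44)²) = √(1.3456 + 168.7401 + 3.5344 + 180.6336) = √354.2537 ≈ 18.8216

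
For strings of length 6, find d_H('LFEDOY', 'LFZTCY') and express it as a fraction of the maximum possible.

Differing positions: 3, 4, 5. Hamming distance = 3. The maximum possible Hamming distance for length-6 strings is 6, so d_H/6 = 3/6 = 0.5.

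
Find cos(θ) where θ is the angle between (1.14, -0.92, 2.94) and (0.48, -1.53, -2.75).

With u = (1.14, -0.92, 2.94), v = (0.48, -1.53, -2.75):
u·v = 1.14·0.48 + (-0.92)·(-1.53) + 2.94·(-2.75) = 0.5472 + 1.4076 + (-8.085) = -6.1302.
|u| = √(1.14² + (-0.92)² + 2.94²) = √(1.2996 + 0.8464 + 8.6436) = √10.7896, |v| = √(0.48² + (-1.53)² + (-2.75)²) = √(0.2304 + 2.3409 + 7.5625) = √10.1338.
cos θ = (u·v)/(|u||v|) = -6.1302/(√10.7896·√10.1338) ≈ -0.5863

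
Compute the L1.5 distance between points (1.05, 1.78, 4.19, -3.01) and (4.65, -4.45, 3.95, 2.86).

(Σ|x_i - y_i|^1.5)^(1/1.5) = (|1.05 - 4.65|^1.5 + |1.78 - (-4.45)|^1.5 + |4.19 - 3.95|^1.5 + |-3.01 - 2.86|^1.5)^(1/1.5)
= (3.6^1.5 + 6.23^1.5 + 0.24^1.5 + 5.87^1.5)^(1/1.5) ≈ (6.8305 + 15.5501 + 0.1176 + 14.2219)^(1/1.5) = (36.7201)^(1/1.5) ≈ 11.0476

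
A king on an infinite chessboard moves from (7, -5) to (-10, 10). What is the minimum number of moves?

max(|x_i - y_i|) = max(|7 - (-10)|, |-5 - 10|) = max(17, 15) = 17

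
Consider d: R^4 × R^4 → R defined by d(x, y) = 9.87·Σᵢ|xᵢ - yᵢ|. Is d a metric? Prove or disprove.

Yes. The L1 (Manhattan) norm induces a metric on R^4, and multiplying a metric by a positive constant 9.87 > 0 preserves all four axioms: non-negativity (9.87·||x-y|| ≥ 0), identity (9.87·||x-y|| = 0 ⟺ ||x-y|| = 0 ⟺ x = y), symmetry (||x-y|| = ||y-x||), and the triangle inequality (9.87·||x-z|| ≤ 9.87·||x-y|| + 9.87·||y-z||). So d is a metric.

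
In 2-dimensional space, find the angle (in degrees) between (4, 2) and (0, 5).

With u = (4, 2), v = (0, 5):
u·v = 4·0 + 2·5 = 0 + 10 = 10.
|u| = √(4² + 2²) = √20, |v| = √(0² + 5²) = √25, so |u||v| = √(20·25) = √500.
cos θ = (u·v)/(|u||v|) = 10/√500 ≈ 0.447214
θ = arccos(0.447214) ≈ 63.43°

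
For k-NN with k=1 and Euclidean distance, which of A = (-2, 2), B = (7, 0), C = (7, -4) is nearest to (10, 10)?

Distances: d(A) ≈ 14.4222, d(B) ≈ 10.4403, d(C) ≈ 14.3178. Nearest: B = (7, 0) with distance 10.4403.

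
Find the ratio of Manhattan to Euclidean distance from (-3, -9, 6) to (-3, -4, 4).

L1 = |-3 - (-3)| + |-9 - (-4)| + |6 - 4| = 0 + 5 + 2 = 7
L2 = √(0² + 5² + 2²) = √29 ≈ 5.3852
L1 ≥ L2 always (equality iff movement is along one axis); L1 > L2 here.
Ratio L1/L2 = 7/√29 ≈ 1.2999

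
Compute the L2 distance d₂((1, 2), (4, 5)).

√(Σ(x_i - y_i)²) = √((1 - 4)² + (2 - 5)²)
= √((-3)² + (-3)²) = √(9 + 9) = √18 ≈ 4.2426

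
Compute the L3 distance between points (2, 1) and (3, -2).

(Σ|x_i - y_i|^3)^(1/3) = (|2 - 3|^3 + |1 - (-2)|^3)^(1/3)
= (1^3 + 3^3)^(1/3) = (1 + 27)^(1/3) = (28)^(1/3) ≈ 3.0366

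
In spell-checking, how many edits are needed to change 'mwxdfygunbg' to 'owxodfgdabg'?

Let D[i][j] be the edit distance between the first i characters of 'mwxdfygunbg' and the first j characters of 'owxodfgdabg', with D[i][0] = i, D[0][j] = j, and D[i][j] = D[i-1][j-1] if the characters match, else 1 + min(D[i-1][j], D[i][j-1], D[i-1][j-1]). Filling the table (rows: prefixes of 'mwxdfygunbg', columns: prefixes of 'owxodfgdabg'):
     ε  o  w  x  o  d  f  g  d  a  b  g
  ε  0  1  2  3  4  5  6  7  8  9 10 11
  m  1  1  2  3  4  5  6  7  8  9 10 11
  w  2  2  1  2  3  4  5  6  7  8  9 10
  x  3  3  2  1  2  3  4  5  6  7  8  9
  d  4  4  3  2  2  2  3  4  5  6  7  8
  f  5  5  4  3  3  3  2  3  4  5  6  7
  y  6  6  5  4  4  4  3  3  4  5  6  7
  g  7  7  6  5  5  5  4  3  4  5  6  6
  u  8  8  7  6  6  6  5  4  4  5  6  7
  n  9  9  8  7  7  7  6  5  5  5  6  7
  b 10 10  9  8  8  8  7  6  6  6  5  6
  g 11 11 10  9  9  9  8  7  7  7  6  5
The bottom-right entry gives D[11][11] = 5, so no sequence of fewer than 5 edits works. Backtracking through the table gives one optimal edit sequence (5 edits):
  mwxdfygunbg → owxdfygunbg (sub m→o @1)
  owxdfygunbg → owxodfygunbg (ins o @4)
  owxodfygunbg → owxodfgunbg (del y @7)
  owxodfgunbg → owxodfgdnbg (sub u→d @8)
  owxodfgdnbg → owxodfgdabg (sub n→a @9)
Edit distance = 5.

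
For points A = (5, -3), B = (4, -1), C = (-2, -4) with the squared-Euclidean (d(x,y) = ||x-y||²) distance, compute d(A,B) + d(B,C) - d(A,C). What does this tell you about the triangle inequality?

d(A,B) = 1² + 2² = 5, d(B,C) = 6² + 3² = 45, d(A,C) = 7² + 1² = 50.
d(A,B) + d(B,C) - d(A,C) = 5 + 45 - 50 = 50 - 50 = 0. This is ≥ 0, so the triangle inequality holds for these points.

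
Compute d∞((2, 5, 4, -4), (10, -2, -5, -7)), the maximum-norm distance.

max(|x_i - y_i|) = max(|2 - 10|, |5 - (-2)|, |4 - (-5)|, |-4 - (-7)|) = max(8, 7, 9, 3) = 9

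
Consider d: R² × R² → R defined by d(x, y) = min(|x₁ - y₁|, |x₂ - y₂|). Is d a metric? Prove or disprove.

No. d fails identity of indiscernibles: take x = (-5, 0) and y = (-5, 1). Then d(x,y) = min(|-5 - (-5)|, |0 - 1|) = min(0, 1) = 0, yet x ≠ y.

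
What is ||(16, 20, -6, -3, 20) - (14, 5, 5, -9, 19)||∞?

max(|x_i - y_i|) = max(|16 - 14|, |20 - 5|, |-6 - 5|, |-3 - (-9)|, |20 - 19|) = max(2, 15, 11, 6, 1) = 15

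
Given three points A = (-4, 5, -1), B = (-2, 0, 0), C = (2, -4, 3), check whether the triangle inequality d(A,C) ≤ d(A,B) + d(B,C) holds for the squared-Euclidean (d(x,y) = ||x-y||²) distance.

d(A,B) = 2² + 5² + 1² = 30, d(B,C) = 4² + 4² + 3² = 41, d(A,C) = 6² + 9² + 4² = 133.
d(A,C) = 133 > 30 + 41 = 71. Triangle inequality is VIOLATED. (Squared-Euclidean is not a metric — this is a counterexample.)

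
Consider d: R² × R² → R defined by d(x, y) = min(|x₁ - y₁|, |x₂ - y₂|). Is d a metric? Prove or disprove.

No. d fails identity of indiscernibles: take x = (4, 0) and y = (4, 1). Then d(x,y) = min(|4 - 4|, |0 - 1|) = min(0, 1) = 0, yet x ≠ y.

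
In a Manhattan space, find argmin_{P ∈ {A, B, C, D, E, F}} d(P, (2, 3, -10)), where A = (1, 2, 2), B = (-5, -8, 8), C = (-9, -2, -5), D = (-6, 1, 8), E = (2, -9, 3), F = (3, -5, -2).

Distances: d(A) = 14, d(B) = 36, d(C) = 21, d(D) = 28, d(E) = 25, d(F) = 17. Nearest: A = (1, 2, 2) with distance 14.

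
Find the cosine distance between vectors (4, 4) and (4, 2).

With u = (4, 4), v = (4, 2):
u·v = 4·4 + 4·2 = 16 + 8 = 24.
|u| = √(4² + 4²) = √32, |v| = √(4² + 2²) = √20, so |u||v| = √(32·20) = √640.
cos θ = (u·v)/(|u||v|) = 24/√640 ≈ 0.9487
Cosine distance = 1 - cos θ ≈ 1 - 0.9487 = 0.0513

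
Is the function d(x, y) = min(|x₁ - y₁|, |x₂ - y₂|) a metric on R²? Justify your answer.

No. d fails identity of indiscernibles: take x = (-4, 0) and y = (-4, 7). Then d(x,y) = min(|-4 - (-4)|, |0 - 7|) = min(0, 7) = 0, yet x ≠ y.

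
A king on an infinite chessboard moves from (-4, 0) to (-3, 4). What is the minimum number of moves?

max(|x_i - y_i|) = max(|-4 - (-3)|, |0 - 4|) = max(1, 4) = 4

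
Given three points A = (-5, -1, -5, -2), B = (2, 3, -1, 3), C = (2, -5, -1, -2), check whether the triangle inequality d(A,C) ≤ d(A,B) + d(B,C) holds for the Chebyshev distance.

d(A,B) = max(7, 4, 4, 5) = 7, d(B,C) = max(0, 8, 0, 5) = 8, d(A,C) = max(7, 4, 4, 0) = 7.
d(A,C) = 7 ≤ 7 + 8 = 15. Triangle inequality is satisfied.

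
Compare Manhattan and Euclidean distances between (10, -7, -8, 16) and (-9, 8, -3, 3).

L1 = |10 - (-9)| + |-7 - 8| + |-8 - (-3)| + |16 - 3| = 19 + 15 + 5 + 13 = 52
L2 = √(19² + 15² + 5² + 13²) = √780 ≈ 27.9285
L1 ≥ L2 always (equality iff movement is along one axis); L1 > L2 here.
Ratio L1/L2 = 52/√780 ≈ 1.8619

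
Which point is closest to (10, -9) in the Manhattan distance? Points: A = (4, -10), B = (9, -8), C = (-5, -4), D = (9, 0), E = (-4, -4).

Distances: d(A) = 7, d(B) = 2, d(C) = 20, d(D) = 10, d(E) = 19. Nearest: B = (9, -8) with distance 2.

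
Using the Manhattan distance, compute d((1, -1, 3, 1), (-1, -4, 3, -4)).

Σ|x_i - y_i| = |1 - (-1)| + |-1 - (-4)| + |3 - 3| + |1 - (-4)| = 2 + 3 + 0 + 5 = 10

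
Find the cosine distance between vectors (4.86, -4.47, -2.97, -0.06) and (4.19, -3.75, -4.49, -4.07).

With u = (4.86, -4.47, -2.97, -0.06), v = (4.19, -3.75, -4.49, -4.07):
u·v = 4.86·4.19 + (-4.47)·(-3.75) + (-2.97)·(-4.49) + (-0.06)·(-4.07) = 20.3634 + 16.7625 + 13.3353 + 0.2442 = 50.7054.
|u| = √(4.86² + (-4.47)² + (-2.97)² + (-0.06)²) = √(23.6196 + 19.9809 + 8.8209 + 0.0036) = √52.425, |v| = √(4.19² + (-3.75)² + (-4.49)² + (-4.07)²) = √(17.5561 + 14.0625 + 20.1601 + 16.5649) = √68.3436.
cos θ = (u·v)/(|u||v|) = 50.7054/(√52.425·√68.3436) ≈ 0.8471
Cosine distance = 1 - cos θ ≈ 1 - 0.8471 = 0.1529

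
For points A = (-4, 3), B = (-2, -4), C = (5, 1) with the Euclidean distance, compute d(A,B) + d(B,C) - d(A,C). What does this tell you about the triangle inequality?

d(A,B) = √(2² + 7²) = √53 ≈ 7.2801, d(B,C) = √(7² + 5²) = √74 ≈ 8.6023, d(A,C) = √(9² + 2²) = √85 ≈ 9.2195.
d(A,B) + d(B,C) - d(A,C) = 7.2801 + 8.6023 - 9.2195 = 15.8824 - 9.2195 = 6.6629 (to 4 decimal places). This is ≥ 0, so the triangle inequality holds for these points.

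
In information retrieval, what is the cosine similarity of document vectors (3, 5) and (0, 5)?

With u = (3, 5), v = (0, 5):
u·v = 3·0 + 5·5 = 0 + 25 = 25.
|u| = √(3² + 5²) = √34, |v| = √(0² + 5²) = √25, so |u||v| = √(34·25) = √850.
cos θ = (u·v)/(|u||v|) = 25/√850 ≈ 0.8575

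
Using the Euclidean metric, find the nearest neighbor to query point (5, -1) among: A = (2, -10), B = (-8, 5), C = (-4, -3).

Distances: d(A) ≈ 9.4868, d(B) ≈ 14.3178, d(C) ≈ 9.2195. Nearest: C = (-4, -3) with distance 9.2195.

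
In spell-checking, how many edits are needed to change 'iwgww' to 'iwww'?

Let D[i][j] be the edit distance between the first i characters of 'iwgww' and the first j characters of 'iwww', with D[i][0] = i, D[0][j] = j, and D[i][j] = D[i-1][j-1] if the characters match, else 1 + min(D[i-1][j], D[i][j-1], D[i-1][j-1]). Filling the table (rows: prefixes of 'iwgww', columns: prefixes of 'iwww'):
     ε  i  w  w  w
  ε  0  1  2  3  4
  i  1  0  1  2  3
  w  2  1  0  1  2
  g  3  2  1  1  2
  w  4  3  2  1  1
  w  5  4  3  2  1
The bottom-right entry gives D[5][4] = 1, so no sequence of fewer than 1 edit works. Backtracking through the table gives one optimal edit sequence (1 edit):
  iwgww → iwww (del g @3)
Edit distance = 1.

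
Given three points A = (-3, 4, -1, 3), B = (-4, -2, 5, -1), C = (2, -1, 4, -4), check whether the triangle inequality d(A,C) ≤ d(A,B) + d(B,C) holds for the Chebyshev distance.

d(A,B) = max(1, 6, 6, 4) = 6, d(B,C) = max(6, 1, 1, 3) = 6, d(A,C) = max(5, 5, 5, 7) = 7.
d(A,C) = 7 ≤ 6 + 6 = 12. Triangle inequality is satisfied.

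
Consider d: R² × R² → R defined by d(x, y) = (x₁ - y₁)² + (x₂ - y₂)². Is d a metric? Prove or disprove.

No. The squared Euclidean distance fails the triangle inequality. Counterexample: x = (0, 0), y = (2, 3), z = (4, 6). d(x,z) = 4² + 6² = 52, but d(x,y) + d(y,z) = (2² + 3²) + (2² + 3²) = 13 + 13 = 26. Since 52 > 26, the triangle inequality is violated. (Note: √d, the ordinary Euclidean distance, IS a metric.)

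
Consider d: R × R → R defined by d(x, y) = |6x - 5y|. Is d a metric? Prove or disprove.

No. d fails symmetry: d(4, 7) = |6·4 - 5·7| = |-11| = 11, but d(7, 4) = |6·7 - 5·4| = |22| = 22. Since 11 ≠ 22, d(x,y) ≠ d(y,x) in general.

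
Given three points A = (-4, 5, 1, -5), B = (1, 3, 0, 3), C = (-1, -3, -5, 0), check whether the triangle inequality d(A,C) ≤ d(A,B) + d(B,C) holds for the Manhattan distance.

d(A,B) = 5 + 2 + 1 + 8 = 16, d(B,C) = 2 + 6 + 5 + 3 = 16, d(A,C) = 3 + 8 + 6 + 5 = 22.
d(A,C) = 22 ≤ 16 + 16 = 32. Triangle inequality is satisfied.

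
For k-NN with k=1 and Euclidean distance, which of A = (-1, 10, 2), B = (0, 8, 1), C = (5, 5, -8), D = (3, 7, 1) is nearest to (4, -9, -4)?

Distances: d(A) ≈ 20.5426, d(B) ≈ 18.1659, d(C) ≈ 14.5945, d(D) ≈ 16.7929. Nearest: C = (5, 5, -8) with distance 14.5945.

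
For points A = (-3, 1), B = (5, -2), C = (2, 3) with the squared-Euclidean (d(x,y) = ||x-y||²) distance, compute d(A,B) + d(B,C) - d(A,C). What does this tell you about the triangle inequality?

d(A,B) = 8² + 3² = 73, d(B,C) = 3² + 5² = 34, d(A,C) = 5² + 2² = 29.
d(A,B) + d(B,C) - d(A,C) = 73 + 34 - 29 = 107 - 29 = 78. This is ≥ 0, so the triangle inequality holds for these points.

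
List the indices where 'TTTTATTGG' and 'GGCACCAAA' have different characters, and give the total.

Differing positions: 1, 2, 3, 4, 5, 6, 7, 8, 9. Hamming distance = 9.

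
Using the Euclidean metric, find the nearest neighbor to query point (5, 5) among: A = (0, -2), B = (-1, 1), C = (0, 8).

Distances: d(A) ≈ 8.6023, d(B) ≈ 7.2111, d(C) ≈ 5.831. Nearest: C = (0, 8) with distance 5.831.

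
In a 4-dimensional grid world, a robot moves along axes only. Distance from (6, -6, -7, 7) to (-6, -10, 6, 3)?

Σ|x_i - y_i| = |6 - (-6)| + |-6 - (-10)| + |-7 - 6| + |7 - 3| = 12 + 4 + 13 + 4 = 33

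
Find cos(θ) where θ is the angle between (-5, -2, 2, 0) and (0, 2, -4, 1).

With u = (-5, -2, 2, 0), v = (0, 2, -4, 1):
u·v = (-5)·0 + (-2)·2 + 2·(-4) + 0·1 = 0 + (-4) + (-8) + 0 = -12.
|u| = √((-5)² + (-2)² + 2² + 0²) = √33, |v| = √(0² + 2² + (-4)² + 1²) = √21, so |u||v| = √(33·21) = √693.
cos θ = (u·v)/(|u||v|) = -12/√693 ≈ -0.4558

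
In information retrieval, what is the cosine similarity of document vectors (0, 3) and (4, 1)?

With u = (0, 3), v = (4, 1):
u·v = 0·4 + 3·1 = 0 + 3 = 3.
|u| = √(0² + 3²) = √9, |v| = √(4² + 1²) = √17, so |u||v| = √(9·17) = √153.
cos θ = (u·v)/(|u||v|) = 3/√153 ≈ 0.2425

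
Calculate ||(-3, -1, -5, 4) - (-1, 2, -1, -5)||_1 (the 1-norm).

Σ|x_i - y_i| = |-3 - (-1)| + |-1 - 2| + |-5 - (-1)| + |4 - (-5)| = 2 + 3 + 4 + 9 = 18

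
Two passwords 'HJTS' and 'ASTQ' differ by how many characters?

Differing positions: 1, 2, 4. Hamming distance = 3.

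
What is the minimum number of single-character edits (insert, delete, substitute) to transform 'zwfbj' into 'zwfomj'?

Let D[i][j] be the edit distance between the first i characters of 'zwfbj' and the first j characters of 'zwfomj', with D[i][0] = i, D[0][j] = j, and D[i][j] = D[i-1][j-1] if the characters match, else 1 + min(D[i-1][j], D[i][j-1], D[i-1][j-1]). Filling the table (rows: prefixes of 'zwfbj', columns: prefixes of 'zwfomj'):
     ε  z  w  f  o  m  j
  ε  0  1  2  3  4  5  6
  z  1  0  1  2  3  4  5
  w  2  1  0  1  2  3  4
  f  3  2  1  0  1  2  3
  b  4  3  2  1  1  2  3
  j  5  4  3  2  2  2  2
The bottom-right entry gives D[5][6] = 2, so no sequence of fewer than 2 edits works. Backtracking through the table gives one optimal edit sequence (2 edits):
  zwfbj → zwfobj (ins o @4)
  zwfobj → zwfomj (sub b→m @5)
Edit distance = 2.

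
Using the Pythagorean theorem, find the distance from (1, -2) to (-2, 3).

√(Σ(x_i - y_i)²) = √((1 - (-2))² + (-2 - 3)²)
= √(3² + (-5)²) = √(9 + 25) = √34 ≈ 5.831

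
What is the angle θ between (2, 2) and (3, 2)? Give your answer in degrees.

With u = (2, 2), v = (3, 2):
u·v = 2·3 + 2·2 = 6 + 4 = 10.
|u| = √(2² + 2²) = √8, |v| = √(3² + 2²) = √13, so |u||v| = √(8·13) = √104.
cos θ = (u·v)/(|u||v|) = 10/√104 ≈ 0.980581
θ = arccos(0.980581) ≈ 11.31°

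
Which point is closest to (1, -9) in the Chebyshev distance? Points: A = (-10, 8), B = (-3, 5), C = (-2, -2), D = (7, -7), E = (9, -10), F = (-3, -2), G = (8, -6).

Distances: d(A) = 17, d(B) = 14, d(C) = 7, d(D) = 6, d(E) = 8, d(F) = 7, d(G) = 7. Nearest: D = (7, -7) with distance 6.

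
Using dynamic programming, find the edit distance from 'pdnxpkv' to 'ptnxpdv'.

Let D[i][j] be the edit distance between the first i characters of 'pdnxpkv' and the first j characters of 'ptnxpdv', with D[i][0] = i, D[0][j] = j, and D[i][j] = D[i-1][j-1] if the characters match, else 1 + min(D[i-1][j], D[i][j-1], D[i-1][j-1]). Filling the table (rows: prefixes of 'pdnxpkv', columns: prefixes of 'ptnxpdv'):
     ε  p  t  n  x  p  d  v
  ε  0  1  2  3  4  5  6  7
  p  1  0  1  2  3  4  5  6
  d  2  1  1  2  3  4  4  5
  n  3  2  2  1  2  3  4  5
  x  4  3  3  2  1  2  3  4
  p  5  4  4  3  2  1  2  3
  k  6  5  5  4  3  2  2  3
  v  7  6  6  5  4  3  3  2
The bottom-right entry gives D[7][7] = 2, so no sequence of fewer than 2 edits works. Backtracking through the table gives one optimal edit sequence (2 edits):
  pdnxpkv → ptnxpkv (sub d→t @2)
  ptnxpkv → ptnxpdv (sub k→d @6)
Edit distance = 2.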